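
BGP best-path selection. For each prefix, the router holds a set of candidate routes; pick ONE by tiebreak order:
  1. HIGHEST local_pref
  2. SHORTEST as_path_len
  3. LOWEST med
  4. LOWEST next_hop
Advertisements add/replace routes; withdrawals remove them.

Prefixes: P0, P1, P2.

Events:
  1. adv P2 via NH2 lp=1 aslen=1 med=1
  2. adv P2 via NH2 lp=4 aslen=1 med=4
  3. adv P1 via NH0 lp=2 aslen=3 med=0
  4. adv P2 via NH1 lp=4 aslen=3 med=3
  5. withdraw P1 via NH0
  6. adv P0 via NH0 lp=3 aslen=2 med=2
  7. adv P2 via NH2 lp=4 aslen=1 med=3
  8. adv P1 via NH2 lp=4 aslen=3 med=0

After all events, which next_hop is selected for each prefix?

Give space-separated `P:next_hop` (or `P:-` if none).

Op 1: best P0=- P1=- P2=NH2
Op 2: best P0=- P1=- P2=NH2
Op 3: best P0=- P1=NH0 P2=NH2
Op 4: best P0=- P1=NH0 P2=NH2
Op 5: best P0=- P1=- P2=NH2
Op 6: best P0=NH0 P1=- P2=NH2
Op 7: best P0=NH0 P1=- P2=NH2
Op 8: best P0=NH0 P1=NH2 P2=NH2

Answer: P0:NH0 P1:NH2 P2:NH2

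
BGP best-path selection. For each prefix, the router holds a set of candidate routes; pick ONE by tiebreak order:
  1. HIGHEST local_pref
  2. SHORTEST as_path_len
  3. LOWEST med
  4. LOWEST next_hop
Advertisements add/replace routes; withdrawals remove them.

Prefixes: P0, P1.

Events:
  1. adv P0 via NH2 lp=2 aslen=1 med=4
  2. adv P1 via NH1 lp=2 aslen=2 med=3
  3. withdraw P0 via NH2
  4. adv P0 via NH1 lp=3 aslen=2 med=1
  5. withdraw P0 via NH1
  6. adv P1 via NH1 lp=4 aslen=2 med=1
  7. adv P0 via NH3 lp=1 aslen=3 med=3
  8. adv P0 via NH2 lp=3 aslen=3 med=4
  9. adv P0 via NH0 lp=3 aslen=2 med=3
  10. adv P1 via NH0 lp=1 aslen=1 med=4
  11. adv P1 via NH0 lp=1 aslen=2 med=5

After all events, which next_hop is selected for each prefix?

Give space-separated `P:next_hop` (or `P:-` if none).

Op 1: best P0=NH2 P1=-
Op 2: best P0=NH2 P1=NH1
Op 3: best P0=- P1=NH1
Op 4: best P0=NH1 P1=NH1
Op 5: best P0=- P1=NH1
Op 6: best P0=- P1=NH1
Op 7: best P0=NH3 P1=NH1
Op 8: best P0=NH2 P1=NH1
Op 9: best P0=NH0 P1=NH1
Op 10: best P0=NH0 P1=NH1
Op 11: best P0=NH0 P1=NH1

Answer: P0:NH0 P1:NH1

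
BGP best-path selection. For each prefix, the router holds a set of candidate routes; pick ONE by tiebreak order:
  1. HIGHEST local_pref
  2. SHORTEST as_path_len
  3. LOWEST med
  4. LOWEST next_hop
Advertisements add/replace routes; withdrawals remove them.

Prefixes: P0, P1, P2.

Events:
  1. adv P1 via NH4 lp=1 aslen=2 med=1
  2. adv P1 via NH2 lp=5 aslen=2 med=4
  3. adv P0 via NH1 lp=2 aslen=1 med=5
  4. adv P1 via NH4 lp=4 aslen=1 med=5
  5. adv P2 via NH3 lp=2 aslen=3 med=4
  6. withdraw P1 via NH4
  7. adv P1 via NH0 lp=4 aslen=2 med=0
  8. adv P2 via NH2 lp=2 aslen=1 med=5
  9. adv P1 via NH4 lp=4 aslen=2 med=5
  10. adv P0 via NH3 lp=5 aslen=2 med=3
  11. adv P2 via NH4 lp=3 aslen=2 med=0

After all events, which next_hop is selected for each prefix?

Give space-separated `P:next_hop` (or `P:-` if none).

Op 1: best P0=- P1=NH4 P2=-
Op 2: best P0=- P1=NH2 P2=-
Op 3: best P0=NH1 P1=NH2 P2=-
Op 4: best P0=NH1 P1=NH2 P2=-
Op 5: best P0=NH1 P1=NH2 P2=NH3
Op 6: best P0=NH1 P1=NH2 P2=NH3
Op 7: best P0=NH1 P1=NH2 P2=NH3
Op 8: best P0=NH1 P1=NH2 P2=NH2
Op 9: best P0=NH1 P1=NH2 P2=NH2
Op 10: best P0=NH3 P1=NH2 P2=NH2
Op 11: best P0=NH3 P1=NH2 P2=NH4

Answer: P0:NH3 P1:NH2 P2:NH4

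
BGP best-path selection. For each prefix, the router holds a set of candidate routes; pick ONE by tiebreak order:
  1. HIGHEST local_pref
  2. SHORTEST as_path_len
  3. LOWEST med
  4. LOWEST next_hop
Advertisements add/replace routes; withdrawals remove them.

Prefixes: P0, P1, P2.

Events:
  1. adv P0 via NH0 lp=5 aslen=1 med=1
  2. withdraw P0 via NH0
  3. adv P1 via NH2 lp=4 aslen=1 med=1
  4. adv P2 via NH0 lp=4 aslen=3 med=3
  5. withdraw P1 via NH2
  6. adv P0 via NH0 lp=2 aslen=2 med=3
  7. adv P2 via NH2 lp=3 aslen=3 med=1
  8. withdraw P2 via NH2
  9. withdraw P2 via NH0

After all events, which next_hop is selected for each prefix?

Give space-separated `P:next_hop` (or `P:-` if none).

Answer: P0:NH0 P1:- P2:-

Derivation:
Op 1: best P0=NH0 P1=- P2=-
Op 2: best P0=- P1=- P2=-
Op 3: best P0=- P1=NH2 P2=-
Op 4: best P0=- P1=NH2 P2=NH0
Op 5: best P0=- P1=- P2=NH0
Op 6: best P0=NH0 P1=- P2=NH0
Op 7: best P0=NH0 P1=- P2=NH0
Op 8: best P0=NH0 P1=- P2=NH0
Op 9: best P0=NH0 P1=- P2=-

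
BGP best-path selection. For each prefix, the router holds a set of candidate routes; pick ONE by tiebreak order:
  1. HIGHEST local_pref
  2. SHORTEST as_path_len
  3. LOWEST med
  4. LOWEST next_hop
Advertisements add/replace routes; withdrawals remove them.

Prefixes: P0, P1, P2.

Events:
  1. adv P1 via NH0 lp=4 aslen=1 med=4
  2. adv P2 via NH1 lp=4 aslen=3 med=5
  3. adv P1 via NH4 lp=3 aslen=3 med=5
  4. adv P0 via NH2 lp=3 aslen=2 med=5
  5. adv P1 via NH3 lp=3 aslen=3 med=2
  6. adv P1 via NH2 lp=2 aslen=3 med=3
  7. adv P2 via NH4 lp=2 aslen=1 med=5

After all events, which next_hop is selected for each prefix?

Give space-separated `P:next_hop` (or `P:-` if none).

Answer: P0:NH2 P1:NH0 P2:NH1

Derivation:
Op 1: best P0=- P1=NH0 P2=-
Op 2: best P0=- P1=NH0 P2=NH1
Op 3: best P0=- P1=NH0 P2=NH1
Op 4: best P0=NH2 P1=NH0 P2=NH1
Op 5: best P0=NH2 P1=NH0 P2=NH1
Op 6: best P0=NH2 P1=NH0 P2=NH1
Op 7: best P0=NH2 P1=NH0 P2=NH1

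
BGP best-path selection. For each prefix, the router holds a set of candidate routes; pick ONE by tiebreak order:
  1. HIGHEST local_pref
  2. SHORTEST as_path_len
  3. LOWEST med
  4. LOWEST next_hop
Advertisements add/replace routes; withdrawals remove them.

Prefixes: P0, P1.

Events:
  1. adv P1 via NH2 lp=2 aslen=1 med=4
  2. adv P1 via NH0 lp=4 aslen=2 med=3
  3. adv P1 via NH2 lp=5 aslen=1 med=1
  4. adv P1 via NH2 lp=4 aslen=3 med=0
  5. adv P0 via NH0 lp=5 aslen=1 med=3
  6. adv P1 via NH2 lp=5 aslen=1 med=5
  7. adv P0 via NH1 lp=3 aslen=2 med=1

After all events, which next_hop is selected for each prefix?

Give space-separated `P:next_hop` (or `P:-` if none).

Answer: P0:NH0 P1:NH2

Derivation:
Op 1: best P0=- P1=NH2
Op 2: best P0=- P1=NH0
Op 3: best P0=- P1=NH2
Op 4: best P0=- P1=NH0
Op 5: best P0=NH0 P1=NH0
Op 6: best P0=NH0 P1=NH2
Op 7: best P0=NH0 P1=NH2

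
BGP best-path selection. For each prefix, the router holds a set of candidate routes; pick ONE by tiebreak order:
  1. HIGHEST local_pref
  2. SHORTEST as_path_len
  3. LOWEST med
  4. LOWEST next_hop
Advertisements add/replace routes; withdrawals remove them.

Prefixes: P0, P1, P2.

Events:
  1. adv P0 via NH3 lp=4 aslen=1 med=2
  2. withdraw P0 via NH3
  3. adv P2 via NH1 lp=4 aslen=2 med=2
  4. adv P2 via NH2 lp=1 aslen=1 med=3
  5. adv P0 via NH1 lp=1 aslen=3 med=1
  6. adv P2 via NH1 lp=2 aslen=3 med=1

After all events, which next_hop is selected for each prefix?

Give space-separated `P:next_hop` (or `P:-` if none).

Answer: P0:NH1 P1:- P2:NH1

Derivation:
Op 1: best P0=NH3 P1=- P2=-
Op 2: best P0=- P1=- P2=-
Op 3: best P0=- P1=- P2=NH1
Op 4: best P0=- P1=- P2=NH1
Op 5: best P0=NH1 P1=- P2=NH1
Op 6: best P0=NH1 P1=- P2=NH1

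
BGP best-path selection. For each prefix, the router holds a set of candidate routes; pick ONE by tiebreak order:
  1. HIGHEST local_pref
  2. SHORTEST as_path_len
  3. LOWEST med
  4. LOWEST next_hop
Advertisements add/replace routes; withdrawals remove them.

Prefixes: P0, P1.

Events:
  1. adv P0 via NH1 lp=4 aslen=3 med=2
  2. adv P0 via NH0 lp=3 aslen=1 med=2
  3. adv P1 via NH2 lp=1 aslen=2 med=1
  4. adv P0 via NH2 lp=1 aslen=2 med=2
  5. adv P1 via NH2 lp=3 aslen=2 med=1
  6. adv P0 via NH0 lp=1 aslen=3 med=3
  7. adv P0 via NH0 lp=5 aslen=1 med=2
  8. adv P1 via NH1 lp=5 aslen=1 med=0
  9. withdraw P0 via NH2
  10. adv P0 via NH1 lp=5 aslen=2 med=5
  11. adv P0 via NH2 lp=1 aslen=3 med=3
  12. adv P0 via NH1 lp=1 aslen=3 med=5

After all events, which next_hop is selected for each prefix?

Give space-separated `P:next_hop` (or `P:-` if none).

Op 1: best P0=NH1 P1=-
Op 2: best P0=NH1 P1=-
Op 3: best P0=NH1 P1=NH2
Op 4: best P0=NH1 P1=NH2
Op 5: best P0=NH1 P1=NH2
Op 6: best P0=NH1 P1=NH2
Op 7: best P0=NH0 P1=NH2
Op 8: best P0=NH0 P1=NH1
Op 9: best P0=NH0 P1=NH1
Op 10: best P0=NH0 P1=NH1
Op 11: best P0=NH0 P1=NH1
Op 12: best P0=NH0 P1=NH1

Answer: P0:NH0 P1:NH1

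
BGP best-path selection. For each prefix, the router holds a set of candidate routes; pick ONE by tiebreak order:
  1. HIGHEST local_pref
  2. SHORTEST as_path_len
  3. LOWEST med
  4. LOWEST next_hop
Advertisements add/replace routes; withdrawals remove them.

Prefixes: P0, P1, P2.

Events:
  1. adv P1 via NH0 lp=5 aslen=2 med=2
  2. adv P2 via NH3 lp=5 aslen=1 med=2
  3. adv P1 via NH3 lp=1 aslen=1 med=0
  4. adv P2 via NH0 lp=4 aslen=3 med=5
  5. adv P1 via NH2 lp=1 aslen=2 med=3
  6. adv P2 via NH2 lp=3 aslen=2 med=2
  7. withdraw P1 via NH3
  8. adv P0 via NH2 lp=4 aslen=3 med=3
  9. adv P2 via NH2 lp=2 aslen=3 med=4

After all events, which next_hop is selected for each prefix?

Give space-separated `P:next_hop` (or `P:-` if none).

Answer: P0:NH2 P1:NH0 P2:NH3

Derivation:
Op 1: best P0=- P1=NH0 P2=-
Op 2: best P0=- P1=NH0 P2=NH3
Op 3: best P0=- P1=NH0 P2=NH3
Op 4: best P0=- P1=NH0 P2=NH3
Op 5: best P0=- P1=NH0 P2=NH3
Op 6: best P0=- P1=NH0 P2=NH3
Op 7: best P0=- P1=NH0 P2=NH3
Op 8: best P0=NH2 P1=NH0 P2=NH3
Op 9: best P0=NH2 P1=NH0 P2=NH3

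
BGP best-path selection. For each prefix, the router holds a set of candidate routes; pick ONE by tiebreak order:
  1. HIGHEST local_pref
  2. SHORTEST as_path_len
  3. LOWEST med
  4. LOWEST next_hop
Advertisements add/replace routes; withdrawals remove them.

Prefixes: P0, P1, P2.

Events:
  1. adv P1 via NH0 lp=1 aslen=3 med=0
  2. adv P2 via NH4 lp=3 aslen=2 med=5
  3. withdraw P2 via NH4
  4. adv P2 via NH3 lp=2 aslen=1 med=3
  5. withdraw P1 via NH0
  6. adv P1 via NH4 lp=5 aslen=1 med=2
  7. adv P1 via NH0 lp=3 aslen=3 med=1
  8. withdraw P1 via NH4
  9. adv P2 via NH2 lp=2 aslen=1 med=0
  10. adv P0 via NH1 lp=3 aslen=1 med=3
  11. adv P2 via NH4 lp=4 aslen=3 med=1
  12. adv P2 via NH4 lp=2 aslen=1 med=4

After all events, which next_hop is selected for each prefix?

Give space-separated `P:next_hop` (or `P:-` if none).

Answer: P0:NH1 P1:NH0 P2:NH2

Derivation:
Op 1: best P0=- P1=NH0 P2=-
Op 2: best P0=- P1=NH0 P2=NH4
Op 3: best P0=- P1=NH0 P2=-
Op 4: best P0=- P1=NH0 P2=NH3
Op 5: best P0=- P1=- P2=NH3
Op 6: best P0=- P1=NH4 P2=NH3
Op 7: best P0=- P1=NH4 P2=NH3
Op 8: best P0=- P1=NH0 P2=NH3
Op 9: best P0=- P1=NH0 P2=NH2
Op 10: best P0=NH1 P1=NH0 P2=NH2
Op 11: best P0=NH1 P1=NH0 P2=NH4
Op 12: best P0=NH1 P1=NH0 P2=NH2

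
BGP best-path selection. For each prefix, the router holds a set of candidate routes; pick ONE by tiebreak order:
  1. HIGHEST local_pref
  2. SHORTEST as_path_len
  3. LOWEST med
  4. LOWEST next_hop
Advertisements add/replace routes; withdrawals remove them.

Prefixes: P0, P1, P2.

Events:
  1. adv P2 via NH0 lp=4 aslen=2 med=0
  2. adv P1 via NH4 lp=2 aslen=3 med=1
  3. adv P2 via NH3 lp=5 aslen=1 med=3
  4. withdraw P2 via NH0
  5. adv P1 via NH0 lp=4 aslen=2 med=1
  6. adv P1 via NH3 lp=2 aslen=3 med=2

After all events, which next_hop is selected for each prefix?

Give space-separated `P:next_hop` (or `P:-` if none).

Answer: P0:- P1:NH0 P2:NH3

Derivation:
Op 1: best P0=- P1=- P2=NH0
Op 2: best P0=- P1=NH4 P2=NH0
Op 3: best P0=- P1=NH4 P2=NH3
Op 4: best P0=- P1=NH4 P2=NH3
Op 5: best P0=- P1=NH0 P2=NH3
Op 6: best P0=- P1=NH0 P2=NH3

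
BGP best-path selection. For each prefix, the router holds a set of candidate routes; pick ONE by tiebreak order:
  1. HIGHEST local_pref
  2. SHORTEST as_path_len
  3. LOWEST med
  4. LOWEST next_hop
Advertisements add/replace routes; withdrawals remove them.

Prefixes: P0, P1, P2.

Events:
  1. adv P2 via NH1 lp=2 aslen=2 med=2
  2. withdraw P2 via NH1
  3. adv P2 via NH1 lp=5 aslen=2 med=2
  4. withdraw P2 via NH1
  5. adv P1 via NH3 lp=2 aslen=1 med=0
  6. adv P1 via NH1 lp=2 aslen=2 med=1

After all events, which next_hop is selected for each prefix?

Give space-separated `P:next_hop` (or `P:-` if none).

Op 1: best P0=- P1=- P2=NH1
Op 2: best P0=- P1=- P2=-
Op 3: best P0=- P1=- P2=NH1
Op 4: best P0=- P1=- P2=-
Op 5: best P0=- P1=NH3 P2=-
Op 6: best P0=- P1=NH3 P2=-

Answer: P0:- P1:NH3 P2:-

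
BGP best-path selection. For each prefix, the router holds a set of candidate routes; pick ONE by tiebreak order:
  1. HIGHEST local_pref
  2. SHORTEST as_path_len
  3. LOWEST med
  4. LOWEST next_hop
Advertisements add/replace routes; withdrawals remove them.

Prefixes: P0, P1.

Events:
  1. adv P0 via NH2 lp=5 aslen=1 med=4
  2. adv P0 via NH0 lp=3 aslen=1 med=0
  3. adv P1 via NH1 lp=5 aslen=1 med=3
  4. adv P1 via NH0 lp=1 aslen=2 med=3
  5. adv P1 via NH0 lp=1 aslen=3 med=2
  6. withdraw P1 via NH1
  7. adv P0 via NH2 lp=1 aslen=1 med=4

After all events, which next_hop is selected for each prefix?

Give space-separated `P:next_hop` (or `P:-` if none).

Op 1: best P0=NH2 P1=-
Op 2: best P0=NH2 P1=-
Op 3: best P0=NH2 P1=NH1
Op 4: best P0=NH2 P1=NH1
Op 5: best P0=NH2 P1=NH1
Op 6: best P0=NH2 P1=NH0
Op 7: best P0=NH0 P1=NH0

Answer: P0:NH0 P1:NH0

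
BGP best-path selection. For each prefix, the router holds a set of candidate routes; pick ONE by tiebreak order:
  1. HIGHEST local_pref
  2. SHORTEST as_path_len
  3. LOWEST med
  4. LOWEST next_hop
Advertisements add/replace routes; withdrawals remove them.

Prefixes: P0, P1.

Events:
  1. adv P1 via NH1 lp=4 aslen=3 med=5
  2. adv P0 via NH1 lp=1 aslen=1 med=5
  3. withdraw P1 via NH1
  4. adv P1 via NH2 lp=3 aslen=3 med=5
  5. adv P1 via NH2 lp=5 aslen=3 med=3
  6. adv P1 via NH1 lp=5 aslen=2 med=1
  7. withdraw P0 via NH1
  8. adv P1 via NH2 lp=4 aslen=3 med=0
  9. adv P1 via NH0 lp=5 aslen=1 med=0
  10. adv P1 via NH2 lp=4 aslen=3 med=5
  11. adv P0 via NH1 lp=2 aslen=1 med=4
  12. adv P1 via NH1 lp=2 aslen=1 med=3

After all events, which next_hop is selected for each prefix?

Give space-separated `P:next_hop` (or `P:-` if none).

Answer: P0:NH1 P1:NH0

Derivation:
Op 1: best P0=- P1=NH1
Op 2: best P0=NH1 P1=NH1
Op 3: best P0=NH1 P1=-
Op 4: best P0=NH1 P1=NH2
Op 5: best P0=NH1 P1=NH2
Op 6: best P0=NH1 P1=NH1
Op 7: best P0=- P1=NH1
Op 8: best P0=- P1=NH1
Op 9: best P0=- P1=NH0
Op 10: best P0=- P1=NH0
Op 11: best P0=NH1 P1=NH0
Op 12: best P0=NH1 P1=NH0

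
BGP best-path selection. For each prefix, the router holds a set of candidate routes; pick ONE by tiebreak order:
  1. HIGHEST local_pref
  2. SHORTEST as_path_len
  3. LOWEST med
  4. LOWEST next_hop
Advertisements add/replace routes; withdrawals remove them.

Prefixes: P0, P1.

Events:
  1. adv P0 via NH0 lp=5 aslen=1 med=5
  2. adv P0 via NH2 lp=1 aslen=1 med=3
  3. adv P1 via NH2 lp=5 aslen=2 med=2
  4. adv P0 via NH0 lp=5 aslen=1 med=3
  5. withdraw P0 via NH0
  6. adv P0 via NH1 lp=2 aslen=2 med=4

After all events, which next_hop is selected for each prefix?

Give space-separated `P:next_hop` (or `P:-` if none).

Op 1: best P0=NH0 P1=-
Op 2: best P0=NH0 P1=-
Op 3: best P0=NH0 P1=NH2
Op 4: best P0=NH0 P1=NH2
Op 5: best P0=NH2 P1=NH2
Op 6: best P0=NH1 P1=NH2

Answer: P0:NH1 P1:NH2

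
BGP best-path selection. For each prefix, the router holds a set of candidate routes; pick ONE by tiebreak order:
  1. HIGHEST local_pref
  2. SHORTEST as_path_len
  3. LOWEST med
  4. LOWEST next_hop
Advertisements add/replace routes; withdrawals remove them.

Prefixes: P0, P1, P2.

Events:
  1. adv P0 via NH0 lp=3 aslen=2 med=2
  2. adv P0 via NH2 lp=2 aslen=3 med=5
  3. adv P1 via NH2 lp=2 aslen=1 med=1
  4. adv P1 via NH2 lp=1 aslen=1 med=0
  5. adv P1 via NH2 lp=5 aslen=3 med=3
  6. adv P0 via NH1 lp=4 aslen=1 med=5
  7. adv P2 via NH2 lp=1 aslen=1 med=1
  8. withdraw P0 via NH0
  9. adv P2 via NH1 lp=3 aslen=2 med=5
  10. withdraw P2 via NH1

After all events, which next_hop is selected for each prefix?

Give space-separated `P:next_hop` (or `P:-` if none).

Answer: P0:NH1 P1:NH2 P2:NH2

Derivation:
Op 1: best P0=NH0 P1=- P2=-
Op 2: best P0=NH0 P1=- P2=-
Op 3: best P0=NH0 P1=NH2 P2=-
Op 4: best P0=NH0 P1=NH2 P2=-
Op 5: best P0=NH0 P1=NH2 P2=-
Op 6: best P0=NH1 P1=NH2 P2=-
Op 7: best P0=NH1 P1=NH2 P2=NH2
Op 8: best P0=NH1 P1=NH2 P2=NH2
Op 9: best P0=NH1 P1=NH2 P2=NH1
Op 10: best P0=NH1 P1=NH2 P2=NH2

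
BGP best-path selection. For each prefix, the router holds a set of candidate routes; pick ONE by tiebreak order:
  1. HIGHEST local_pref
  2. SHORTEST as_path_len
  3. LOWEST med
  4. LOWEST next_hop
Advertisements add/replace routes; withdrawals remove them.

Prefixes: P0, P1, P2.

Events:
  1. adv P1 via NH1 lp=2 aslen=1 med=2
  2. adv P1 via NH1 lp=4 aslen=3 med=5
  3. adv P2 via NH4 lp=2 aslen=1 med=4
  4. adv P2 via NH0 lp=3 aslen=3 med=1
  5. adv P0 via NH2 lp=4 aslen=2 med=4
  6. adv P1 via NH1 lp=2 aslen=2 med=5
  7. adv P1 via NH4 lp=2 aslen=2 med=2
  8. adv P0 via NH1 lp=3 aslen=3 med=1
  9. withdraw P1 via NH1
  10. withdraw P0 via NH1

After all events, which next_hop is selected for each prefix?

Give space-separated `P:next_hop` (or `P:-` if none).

Answer: P0:NH2 P1:NH4 P2:NH0

Derivation:
Op 1: best P0=- P1=NH1 P2=-
Op 2: best P0=- P1=NH1 P2=-
Op 3: best P0=- P1=NH1 P2=NH4
Op 4: best P0=- P1=NH1 P2=NH0
Op 5: best P0=NH2 P1=NH1 P2=NH0
Op 6: best P0=NH2 P1=NH1 P2=NH0
Op 7: best P0=NH2 P1=NH4 P2=NH0
Op 8: best P0=NH2 P1=NH4 P2=NH0
Op 9: best P0=NH2 P1=NH4 P2=NH0
Op 10: best P0=NH2 P1=NH4 P2=NH0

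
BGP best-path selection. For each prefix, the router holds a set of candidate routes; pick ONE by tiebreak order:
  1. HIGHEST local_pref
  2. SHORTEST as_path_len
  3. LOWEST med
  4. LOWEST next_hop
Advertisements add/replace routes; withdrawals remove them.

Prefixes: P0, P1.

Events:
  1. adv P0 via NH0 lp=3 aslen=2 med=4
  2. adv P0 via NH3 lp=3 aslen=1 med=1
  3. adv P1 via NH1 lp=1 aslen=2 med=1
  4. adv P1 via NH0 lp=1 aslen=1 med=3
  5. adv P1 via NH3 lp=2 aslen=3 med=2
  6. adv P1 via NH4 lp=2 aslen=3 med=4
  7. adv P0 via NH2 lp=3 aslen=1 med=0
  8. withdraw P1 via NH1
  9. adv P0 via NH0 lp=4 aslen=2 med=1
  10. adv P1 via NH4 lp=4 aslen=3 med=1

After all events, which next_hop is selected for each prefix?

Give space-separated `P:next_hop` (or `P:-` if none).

Answer: P0:NH0 P1:NH4

Derivation:
Op 1: best P0=NH0 P1=-
Op 2: best P0=NH3 P1=-
Op 3: best P0=NH3 P1=NH1
Op 4: best P0=NH3 P1=NH0
Op 5: best P0=NH3 P1=NH3
Op 6: best P0=NH3 P1=NH3
Op 7: best P0=NH2 P1=NH3
Op 8: best P0=NH2 P1=NH3
Op 9: best P0=NH0 P1=NH3
Op 10: best P0=NH0 P1=NH4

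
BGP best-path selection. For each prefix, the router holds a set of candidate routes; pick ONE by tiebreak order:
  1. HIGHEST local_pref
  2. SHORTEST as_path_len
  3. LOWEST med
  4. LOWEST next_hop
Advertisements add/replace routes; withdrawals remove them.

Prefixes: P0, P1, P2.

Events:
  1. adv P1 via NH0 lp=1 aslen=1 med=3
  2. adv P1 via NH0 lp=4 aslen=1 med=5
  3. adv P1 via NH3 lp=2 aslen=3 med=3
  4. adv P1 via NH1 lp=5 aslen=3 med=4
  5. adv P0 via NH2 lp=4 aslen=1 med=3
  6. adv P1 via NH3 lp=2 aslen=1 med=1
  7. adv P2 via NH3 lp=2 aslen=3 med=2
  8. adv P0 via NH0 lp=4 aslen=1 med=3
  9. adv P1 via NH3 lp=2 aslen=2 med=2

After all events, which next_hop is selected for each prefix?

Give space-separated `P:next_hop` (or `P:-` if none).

Op 1: best P0=- P1=NH0 P2=-
Op 2: best P0=- P1=NH0 P2=-
Op 3: best P0=- P1=NH0 P2=-
Op 4: best P0=- P1=NH1 P2=-
Op 5: best P0=NH2 P1=NH1 P2=-
Op 6: best P0=NH2 P1=NH1 P2=-
Op 7: best P0=NH2 P1=NH1 P2=NH3
Op 8: best P0=NH0 P1=NH1 P2=NH3
Op 9: best P0=NH0 P1=NH1 P2=NH3

Answer: P0:NH0 P1:NH1 P2:NH3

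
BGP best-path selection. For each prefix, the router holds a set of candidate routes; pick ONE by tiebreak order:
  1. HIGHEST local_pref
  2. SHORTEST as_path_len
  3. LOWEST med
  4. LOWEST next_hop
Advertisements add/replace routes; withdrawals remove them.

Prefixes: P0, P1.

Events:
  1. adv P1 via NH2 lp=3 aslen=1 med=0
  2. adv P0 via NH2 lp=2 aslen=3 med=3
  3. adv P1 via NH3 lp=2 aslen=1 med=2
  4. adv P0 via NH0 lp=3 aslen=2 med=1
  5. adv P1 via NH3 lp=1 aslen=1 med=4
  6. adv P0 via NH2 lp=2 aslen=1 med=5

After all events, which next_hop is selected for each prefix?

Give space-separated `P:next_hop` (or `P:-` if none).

Op 1: best P0=- P1=NH2
Op 2: best P0=NH2 P1=NH2
Op 3: best P0=NH2 P1=NH2
Op 4: best P0=NH0 P1=NH2
Op 5: best P0=NH0 P1=NH2
Op 6: best P0=NH0 P1=NH2

Answer: P0:NH0 P1:NH2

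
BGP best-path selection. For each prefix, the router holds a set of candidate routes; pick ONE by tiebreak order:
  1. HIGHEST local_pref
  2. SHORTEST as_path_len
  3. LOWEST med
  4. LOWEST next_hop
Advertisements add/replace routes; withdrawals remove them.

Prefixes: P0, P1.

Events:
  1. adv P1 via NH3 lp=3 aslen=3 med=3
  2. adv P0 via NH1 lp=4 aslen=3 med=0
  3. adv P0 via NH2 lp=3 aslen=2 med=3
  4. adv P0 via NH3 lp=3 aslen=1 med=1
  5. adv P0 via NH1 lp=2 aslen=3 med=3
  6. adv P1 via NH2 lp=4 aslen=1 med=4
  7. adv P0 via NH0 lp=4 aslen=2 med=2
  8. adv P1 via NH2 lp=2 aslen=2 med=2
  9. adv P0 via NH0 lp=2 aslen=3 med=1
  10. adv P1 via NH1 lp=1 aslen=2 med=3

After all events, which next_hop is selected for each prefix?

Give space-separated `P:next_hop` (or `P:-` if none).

Op 1: best P0=- P1=NH3
Op 2: best P0=NH1 P1=NH3
Op 3: best P0=NH1 P1=NH3
Op 4: best P0=NH1 P1=NH3
Op 5: best P0=NH3 P1=NH3
Op 6: best P0=NH3 P1=NH2
Op 7: best P0=NH0 P1=NH2
Op 8: best P0=NH0 P1=NH3
Op 9: best P0=NH3 P1=NH3
Op 10: best P0=NH3 P1=NH3

Answer: P0:NH3 P1:NH3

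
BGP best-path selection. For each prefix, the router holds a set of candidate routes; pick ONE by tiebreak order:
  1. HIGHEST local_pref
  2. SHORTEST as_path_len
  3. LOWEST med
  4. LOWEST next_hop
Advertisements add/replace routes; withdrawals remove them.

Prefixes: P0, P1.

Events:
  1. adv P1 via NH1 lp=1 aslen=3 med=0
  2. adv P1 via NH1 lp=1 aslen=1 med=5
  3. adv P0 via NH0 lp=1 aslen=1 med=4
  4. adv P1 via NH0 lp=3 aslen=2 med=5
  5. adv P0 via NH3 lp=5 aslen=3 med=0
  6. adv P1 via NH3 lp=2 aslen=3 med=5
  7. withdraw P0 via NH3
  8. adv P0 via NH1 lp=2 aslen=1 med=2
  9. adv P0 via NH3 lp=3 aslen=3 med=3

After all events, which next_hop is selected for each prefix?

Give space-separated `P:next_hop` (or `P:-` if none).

Op 1: best P0=- P1=NH1
Op 2: best P0=- P1=NH1
Op 3: best P0=NH0 P1=NH1
Op 4: best P0=NH0 P1=NH0
Op 5: best P0=NH3 P1=NH0
Op 6: best P0=NH3 P1=NH0
Op 7: best P0=NH0 P1=NH0
Op 8: best P0=NH1 P1=NH0
Op 9: best P0=NH3 P1=NH0

Answer: P0:NH3 P1:NH0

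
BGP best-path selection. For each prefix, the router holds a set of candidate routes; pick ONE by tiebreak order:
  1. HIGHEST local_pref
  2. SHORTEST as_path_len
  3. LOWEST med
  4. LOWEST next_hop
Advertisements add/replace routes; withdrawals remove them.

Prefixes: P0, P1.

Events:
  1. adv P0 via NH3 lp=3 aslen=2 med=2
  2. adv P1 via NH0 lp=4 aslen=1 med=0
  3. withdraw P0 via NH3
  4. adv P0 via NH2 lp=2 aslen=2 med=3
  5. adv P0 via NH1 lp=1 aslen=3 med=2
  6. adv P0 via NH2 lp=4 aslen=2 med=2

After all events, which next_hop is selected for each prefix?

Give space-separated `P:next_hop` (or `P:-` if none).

Answer: P0:NH2 P1:NH0

Derivation:
Op 1: best P0=NH3 P1=-
Op 2: best P0=NH3 P1=NH0
Op 3: best P0=- P1=NH0
Op 4: best P0=NH2 P1=NH0
Op 5: best P0=NH2 P1=NH0
Op 6: best P0=NH2 P1=NH0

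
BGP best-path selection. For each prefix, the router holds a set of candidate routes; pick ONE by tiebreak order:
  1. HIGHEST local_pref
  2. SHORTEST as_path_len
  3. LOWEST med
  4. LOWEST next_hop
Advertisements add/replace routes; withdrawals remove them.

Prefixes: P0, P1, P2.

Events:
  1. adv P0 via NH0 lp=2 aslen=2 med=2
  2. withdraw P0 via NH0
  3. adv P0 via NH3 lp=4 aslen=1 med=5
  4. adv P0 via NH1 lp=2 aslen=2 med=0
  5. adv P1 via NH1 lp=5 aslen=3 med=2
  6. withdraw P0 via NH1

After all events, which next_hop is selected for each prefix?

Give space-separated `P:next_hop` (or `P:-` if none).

Answer: P0:NH3 P1:NH1 P2:-

Derivation:
Op 1: best P0=NH0 P1=- P2=-
Op 2: best P0=- P1=- P2=-
Op 3: best P0=NH3 P1=- P2=-
Op 4: best P0=NH3 P1=- P2=-
Op 5: best P0=NH3 P1=NH1 P2=-
Op 6: best P0=NH3 P1=NH1 P2=-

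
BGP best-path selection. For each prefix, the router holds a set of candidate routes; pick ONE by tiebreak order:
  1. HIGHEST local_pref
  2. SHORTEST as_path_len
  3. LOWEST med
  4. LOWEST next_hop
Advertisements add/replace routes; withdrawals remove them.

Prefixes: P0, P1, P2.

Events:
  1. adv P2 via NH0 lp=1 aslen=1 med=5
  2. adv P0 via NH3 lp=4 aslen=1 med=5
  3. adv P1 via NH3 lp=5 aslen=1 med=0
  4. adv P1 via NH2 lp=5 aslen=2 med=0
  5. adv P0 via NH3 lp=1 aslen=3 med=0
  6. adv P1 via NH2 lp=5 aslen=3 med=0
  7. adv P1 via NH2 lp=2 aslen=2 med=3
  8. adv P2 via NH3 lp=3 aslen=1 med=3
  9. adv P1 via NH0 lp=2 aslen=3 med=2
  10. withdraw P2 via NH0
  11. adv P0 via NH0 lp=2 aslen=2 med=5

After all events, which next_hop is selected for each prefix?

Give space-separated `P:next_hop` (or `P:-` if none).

Op 1: best P0=- P1=- P2=NH0
Op 2: best P0=NH3 P1=- P2=NH0
Op 3: best P0=NH3 P1=NH3 P2=NH0
Op 4: best P0=NH3 P1=NH3 P2=NH0
Op 5: best P0=NH3 P1=NH3 P2=NH0
Op 6: best P0=NH3 P1=NH3 P2=NH0
Op 7: best P0=NH3 P1=NH3 P2=NH0
Op 8: best P0=NH3 P1=NH3 P2=NH3
Op 9: best P0=NH3 P1=NH3 P2=NH3
Op 10: best P0=NH3 P1=NH3 P2=NH3
Op 11: best P0=NH0 P1=NH3 P2=NH3

Answer: P0:NH0 P1:NH3 P2:NH3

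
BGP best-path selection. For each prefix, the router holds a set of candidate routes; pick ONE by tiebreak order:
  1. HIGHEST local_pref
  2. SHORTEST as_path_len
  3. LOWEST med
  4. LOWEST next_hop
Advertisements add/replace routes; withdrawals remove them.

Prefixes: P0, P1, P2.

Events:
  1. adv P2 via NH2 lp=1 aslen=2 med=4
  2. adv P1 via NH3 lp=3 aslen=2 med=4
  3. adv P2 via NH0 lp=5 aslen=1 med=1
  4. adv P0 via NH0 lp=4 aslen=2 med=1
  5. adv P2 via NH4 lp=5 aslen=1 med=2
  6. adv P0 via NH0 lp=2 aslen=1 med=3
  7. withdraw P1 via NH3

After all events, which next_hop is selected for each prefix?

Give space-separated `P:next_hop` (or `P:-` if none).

Answer: P0:NH0 P1:- P2:NH0

Derivation:
Op 1: best P0=- P1=- P2=NH2
Op 2: best P0=- P1=NH3 P2=NH2
Op 3: best P0=- P1=NH3 P2=NH0
Op 4: best P0=NH0 P1=NH3 P2=NH0
Op 5: best P0=NH0 P1=NH3 P2=NH0
Op 6: best P0=NH0 P1=NH3 P2=NH0
Op 7: best P0=NH0 P1=- P2=NH0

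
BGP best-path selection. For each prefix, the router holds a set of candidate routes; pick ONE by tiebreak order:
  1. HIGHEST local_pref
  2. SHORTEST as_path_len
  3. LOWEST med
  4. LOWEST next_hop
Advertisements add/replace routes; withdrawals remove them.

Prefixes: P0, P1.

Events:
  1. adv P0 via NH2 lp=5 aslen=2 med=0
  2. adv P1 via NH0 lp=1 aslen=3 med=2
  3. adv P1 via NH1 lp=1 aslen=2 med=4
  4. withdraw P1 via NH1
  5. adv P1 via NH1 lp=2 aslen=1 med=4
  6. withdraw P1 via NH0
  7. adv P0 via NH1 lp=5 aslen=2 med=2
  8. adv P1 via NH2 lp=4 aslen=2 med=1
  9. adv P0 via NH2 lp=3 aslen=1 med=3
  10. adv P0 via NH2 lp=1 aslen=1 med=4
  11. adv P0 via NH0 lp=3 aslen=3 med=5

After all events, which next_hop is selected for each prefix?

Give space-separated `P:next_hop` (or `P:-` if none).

Op 1: best P0=NH2 P1=-
Op 2: best P0=NH2 P1=NH0
Op 3: best P0=NH2 P1=NH1
Op 4: best P0=NH2 P1=NH0
Op 5: best P0=NH2 P1=NH1
Op 6: best P0=NH2 P1=NH1
Op 7: best P0=NH2 P1=NH1
Op 8: best P0=NH2 P1=NH2
Op 9: best P0=NH1 P1=NH2
Op 10: best P0=NH1 P1=NH2
Op 11: best P0=NH1 P1=NH2

Answer: P0:NH1 P1:NH2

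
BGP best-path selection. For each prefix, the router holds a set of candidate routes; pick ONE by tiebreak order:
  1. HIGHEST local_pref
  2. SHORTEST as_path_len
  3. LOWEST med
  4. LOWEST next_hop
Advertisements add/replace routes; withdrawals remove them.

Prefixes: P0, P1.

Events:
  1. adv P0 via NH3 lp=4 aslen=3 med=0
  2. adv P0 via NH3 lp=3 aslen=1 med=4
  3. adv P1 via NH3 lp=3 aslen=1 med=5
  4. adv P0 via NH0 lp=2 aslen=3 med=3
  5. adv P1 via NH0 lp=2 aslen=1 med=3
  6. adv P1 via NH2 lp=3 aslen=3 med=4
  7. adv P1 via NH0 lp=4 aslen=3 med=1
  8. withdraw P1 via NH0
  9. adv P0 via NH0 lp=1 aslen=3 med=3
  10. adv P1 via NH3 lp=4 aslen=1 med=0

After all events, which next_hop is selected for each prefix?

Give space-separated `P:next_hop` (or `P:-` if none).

Op 1: best P0=NH3 P1=-
Op 2: best P0=NH3 P1=-
Op 3: best P0=NH3 P1=NH3
Op 4: best P0=NH3 P1=NH3
Op 5: best P0=NH3 P1=NH3
Op 6: best P0=NH3 P1=NH3
Op 7: best P0=NH3 P1=NH0
Op 8: best P0=NH3 P1=NH3
Op 9: best P0=NH3 P1=NH3
Op 10: best P0=NH3 P1=NH3

Answer: P0:NH3 P1:NH3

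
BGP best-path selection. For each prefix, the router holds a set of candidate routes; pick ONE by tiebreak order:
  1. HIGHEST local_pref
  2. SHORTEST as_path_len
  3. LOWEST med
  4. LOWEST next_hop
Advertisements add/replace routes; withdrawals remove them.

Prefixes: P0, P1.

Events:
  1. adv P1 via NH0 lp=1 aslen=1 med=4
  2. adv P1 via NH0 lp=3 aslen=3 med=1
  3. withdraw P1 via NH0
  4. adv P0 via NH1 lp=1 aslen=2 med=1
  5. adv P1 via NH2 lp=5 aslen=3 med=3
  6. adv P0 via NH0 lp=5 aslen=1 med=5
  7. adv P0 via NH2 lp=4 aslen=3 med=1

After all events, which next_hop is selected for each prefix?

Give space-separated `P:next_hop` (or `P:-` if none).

Answer: P0:NH0 P1:NH2

Derivation:
Op 1: best P0=- P1=NH0
Op 2: best P0=- P1=NH0
Op 3: best P0=- P1=-
Op 4: best P0=NH1 P1=-
Op 5: best P0=NH1 P1=NH2
Op 6: best P0=NH0 P1=NH2
Op 7: best P0=NH0 P1=NH2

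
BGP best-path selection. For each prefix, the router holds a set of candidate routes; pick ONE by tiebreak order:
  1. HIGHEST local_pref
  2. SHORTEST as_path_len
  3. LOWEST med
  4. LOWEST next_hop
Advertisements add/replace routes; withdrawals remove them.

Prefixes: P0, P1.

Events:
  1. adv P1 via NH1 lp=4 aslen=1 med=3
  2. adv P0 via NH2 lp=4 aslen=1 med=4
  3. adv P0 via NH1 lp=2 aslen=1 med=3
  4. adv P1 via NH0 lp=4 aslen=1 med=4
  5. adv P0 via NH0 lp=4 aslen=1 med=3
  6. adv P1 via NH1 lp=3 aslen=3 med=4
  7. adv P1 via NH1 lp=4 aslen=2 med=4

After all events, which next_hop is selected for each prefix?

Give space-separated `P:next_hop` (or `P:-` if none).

Op 1: best P0=- P1=NH1
Op 2: best P0=NH2 P1=NH1
Op 3: best P0=NH2 P1=NH1
Op 4: best P0=NH2 P1=NH1
Op 5: best P0=NH0 P1=NH1
Op 6: best P0=NH0 P1=NH0
Op 7: best P0=NH0 P1=NH0

Answer: P0:NH0 P1:NH0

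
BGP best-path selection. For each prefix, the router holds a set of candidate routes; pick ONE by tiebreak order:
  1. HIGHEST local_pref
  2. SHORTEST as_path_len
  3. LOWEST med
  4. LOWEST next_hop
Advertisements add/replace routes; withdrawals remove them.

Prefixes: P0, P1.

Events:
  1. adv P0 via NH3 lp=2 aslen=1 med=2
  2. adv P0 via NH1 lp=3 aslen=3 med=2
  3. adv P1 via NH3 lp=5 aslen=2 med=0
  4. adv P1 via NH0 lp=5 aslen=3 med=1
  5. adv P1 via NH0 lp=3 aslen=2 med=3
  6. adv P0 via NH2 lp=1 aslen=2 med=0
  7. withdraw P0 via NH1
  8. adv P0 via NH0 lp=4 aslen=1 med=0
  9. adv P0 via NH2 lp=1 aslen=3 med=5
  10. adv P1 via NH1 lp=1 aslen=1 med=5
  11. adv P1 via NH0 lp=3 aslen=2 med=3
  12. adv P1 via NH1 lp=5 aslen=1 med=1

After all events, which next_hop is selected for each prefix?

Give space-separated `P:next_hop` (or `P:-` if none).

Answer: P0:NH0 P1:NH1

Derivation:
Op 1: best P0=NH3 P1=-
Op 2: best P0=NH1 P1=-
Op 3: best P0=NH1 P1=NH3
Op 4: best P0=NH1 P1=NH3
Op 5: best P0=NH1 P1=NH3
Op 6: best P0=NH1 P1=NH3
Op 7: best P0=NH3 P1=NH3
Op 8: best P0=NH0 P1=NH3
Op 9: best P0=NH0 P1=NH3
Op 10: best P0=NH0 P1=NH3
Op 11: best P0=NH0 P1=NH3
Op 12: best P0=NH0 P1=NH1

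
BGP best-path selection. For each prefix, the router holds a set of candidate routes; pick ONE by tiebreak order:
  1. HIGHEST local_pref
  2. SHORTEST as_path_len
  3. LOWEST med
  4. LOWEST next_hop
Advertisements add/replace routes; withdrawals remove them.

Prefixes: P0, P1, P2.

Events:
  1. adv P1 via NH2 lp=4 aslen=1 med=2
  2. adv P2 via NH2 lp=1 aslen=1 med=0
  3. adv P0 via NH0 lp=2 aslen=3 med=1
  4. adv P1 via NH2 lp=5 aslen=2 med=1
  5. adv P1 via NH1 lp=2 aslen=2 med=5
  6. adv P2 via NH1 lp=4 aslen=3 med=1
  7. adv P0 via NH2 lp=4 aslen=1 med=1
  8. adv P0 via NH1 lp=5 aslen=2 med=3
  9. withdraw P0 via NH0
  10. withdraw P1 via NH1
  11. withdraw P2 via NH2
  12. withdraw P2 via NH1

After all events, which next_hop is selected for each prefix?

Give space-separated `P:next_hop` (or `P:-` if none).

Answer: P0:NH1 P1:NH2 P2:-

Derivation:
Op 1: best P0=- P1=NH2 P2=-
Op 2: best P0=- P1=NH2 P2=NH2
Op 3: best P0=NH0 P1=NH2 P2=NH2
Op 4: best P0=NH0 P1=NH2 P2=NH2
Op 5: best P0=NH0 P1=NH2 P2=NH2
Op 6: best P0=NH0 P1=NH2 P2=NH1
Op 7: best P0=NH2 P1=NH2 P2=NH1
Op 8: best P0=NH1 P1=NH2 P2=NH1
Op 9: best P0=NH1 P1=NH2 P2=NH1
Op 10: best P0=NH1 P1=NH2 P2=NH1
Op 11: best P0=NH1 P1=NH2 P2=NH1
Op 12: best P0=NH1 P1=NH2 P2=-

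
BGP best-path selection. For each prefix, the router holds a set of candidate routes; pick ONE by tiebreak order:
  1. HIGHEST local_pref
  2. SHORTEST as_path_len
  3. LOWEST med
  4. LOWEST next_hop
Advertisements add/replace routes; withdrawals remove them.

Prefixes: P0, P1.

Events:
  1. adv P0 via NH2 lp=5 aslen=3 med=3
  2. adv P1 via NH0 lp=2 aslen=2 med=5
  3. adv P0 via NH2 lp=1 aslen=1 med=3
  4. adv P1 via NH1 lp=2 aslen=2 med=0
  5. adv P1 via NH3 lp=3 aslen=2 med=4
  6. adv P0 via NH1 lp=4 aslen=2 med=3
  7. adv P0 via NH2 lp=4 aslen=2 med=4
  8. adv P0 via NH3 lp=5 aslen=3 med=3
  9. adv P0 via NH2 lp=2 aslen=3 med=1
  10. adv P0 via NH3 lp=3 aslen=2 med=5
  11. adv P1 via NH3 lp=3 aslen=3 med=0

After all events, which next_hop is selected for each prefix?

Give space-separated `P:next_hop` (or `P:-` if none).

Op 1: best P0=NH2 P1=-
Op 2: best P0=NH2 P1=NH0
Op 3: best P0=NH2 P1=NH0
Op 4: best P0=NH2 P1=NH1
Op 5: best P0=NH2 P1=NH3
Op 6: best P0=NH1 P1=NH3
Op 7: best P0=NH1 P1=NH3
Op 8: best P0=NH3 P1=NH3
Op 9: best P0=NH3 P1=NH3
Op 10: best P0=NH1 P1=NH3
Op 11: best P0=NH1 P1=NH3

Answer: P0:NH1 P1:NH3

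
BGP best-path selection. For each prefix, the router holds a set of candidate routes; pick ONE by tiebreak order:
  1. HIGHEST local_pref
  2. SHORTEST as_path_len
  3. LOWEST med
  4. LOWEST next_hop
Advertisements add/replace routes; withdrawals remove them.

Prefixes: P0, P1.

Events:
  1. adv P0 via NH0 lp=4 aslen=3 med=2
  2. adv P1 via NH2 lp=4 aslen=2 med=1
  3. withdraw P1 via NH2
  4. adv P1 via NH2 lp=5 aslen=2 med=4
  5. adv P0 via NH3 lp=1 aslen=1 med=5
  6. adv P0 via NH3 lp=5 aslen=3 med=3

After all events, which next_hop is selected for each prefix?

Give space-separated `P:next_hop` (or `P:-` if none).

Op 1: best P0=NH0 P1=-
Op 2: best P0=NH0 P1=NH2
Op 3: best P0=NH0 P1=-
Op 4: best P0=NH0 P1=NH2
Op 5: best P0=NH0 P1=NH2
Op 6: best P0=NH3 P1=NH2

Answer: P0:NH3 P1:NH2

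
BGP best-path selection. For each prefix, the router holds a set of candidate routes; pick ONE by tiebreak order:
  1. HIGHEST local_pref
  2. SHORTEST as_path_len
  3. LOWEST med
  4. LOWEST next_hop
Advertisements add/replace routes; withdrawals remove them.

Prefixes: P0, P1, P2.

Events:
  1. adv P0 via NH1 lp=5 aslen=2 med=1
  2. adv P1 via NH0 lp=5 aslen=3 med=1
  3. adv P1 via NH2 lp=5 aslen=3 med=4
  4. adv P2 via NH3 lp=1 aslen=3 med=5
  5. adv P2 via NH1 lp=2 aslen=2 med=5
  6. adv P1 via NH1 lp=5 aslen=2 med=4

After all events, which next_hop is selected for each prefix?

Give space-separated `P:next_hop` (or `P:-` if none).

Op 1: best P0=NH1 P1=- P2=-
Op 2: best P0=NH1 P1=NH0 P2=-
Op 3: best P0=NH1 P1=NH0 P2=-
Op 4: best P0=NH1 P1=NH0 P2=NH3
Op 5: best P0=NH1 P1=NH0 P2=NH1
Op 6: best P0=NH1 P1=NH1 P2=NH1

Answer: P0:NH1 P1:NH1 P2:NH1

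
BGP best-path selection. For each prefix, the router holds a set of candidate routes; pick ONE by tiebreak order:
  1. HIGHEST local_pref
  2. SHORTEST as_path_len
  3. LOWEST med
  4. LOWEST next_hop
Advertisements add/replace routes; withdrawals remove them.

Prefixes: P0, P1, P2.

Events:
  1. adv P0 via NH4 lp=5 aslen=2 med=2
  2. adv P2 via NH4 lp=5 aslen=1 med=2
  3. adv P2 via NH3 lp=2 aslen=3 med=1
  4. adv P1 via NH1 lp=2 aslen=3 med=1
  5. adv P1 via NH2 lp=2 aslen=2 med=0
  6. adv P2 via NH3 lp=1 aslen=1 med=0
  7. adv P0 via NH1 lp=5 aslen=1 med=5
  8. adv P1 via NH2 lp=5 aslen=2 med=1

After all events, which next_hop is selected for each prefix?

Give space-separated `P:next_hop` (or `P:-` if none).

Answer: P0:NH1 P1:NH2 P2:NH4

Derivation:
Op 1: best P0=NH4 P1=- P2=-
Op 2: best P0=NH4 P1=- P2=NH4
Op 3: best P0=NH4 P1=- P2=NH4
Op 4: best P0=NH4 P1=NH1 P2=NH4
Op 5: best P0=NH4 P1=NH2 P2=NH4
Op 6: best P0=NH4 P1=NH2 P2=NH4
Op 7: best P0=NH1 P1=NH2 P2=NH4
Op 8: best P0=NH1 P1=NH2 P2=NH4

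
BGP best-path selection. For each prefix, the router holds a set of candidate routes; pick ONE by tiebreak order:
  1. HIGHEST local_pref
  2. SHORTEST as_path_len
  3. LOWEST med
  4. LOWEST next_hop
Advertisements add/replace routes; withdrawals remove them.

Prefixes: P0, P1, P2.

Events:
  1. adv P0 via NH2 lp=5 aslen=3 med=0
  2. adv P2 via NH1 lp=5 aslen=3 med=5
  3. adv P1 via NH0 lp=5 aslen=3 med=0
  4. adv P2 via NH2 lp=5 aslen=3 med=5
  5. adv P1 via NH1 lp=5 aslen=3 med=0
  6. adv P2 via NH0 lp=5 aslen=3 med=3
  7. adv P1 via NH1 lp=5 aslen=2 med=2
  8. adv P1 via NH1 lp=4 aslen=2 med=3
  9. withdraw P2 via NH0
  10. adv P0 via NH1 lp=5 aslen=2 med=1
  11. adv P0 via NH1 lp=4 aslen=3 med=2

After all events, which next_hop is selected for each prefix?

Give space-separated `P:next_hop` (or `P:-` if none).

Op 1: best P0=NH2 P1=- P2=-
Op 2: best P0=NH2 P1=- P2=NH1
Op 3: best P0=NH2 P1=NH0 P2=NH1
Op 4: best P0=NH2 P1=NH0 P2=NH1
Op 5: best P0=NH2 P1=NH0 P2=NH1
Op 6: best P0=NH2 P1=NH0 P2=NH0
Op 7: best P0=NH2 P1=NH1 P2=NH0
Op 8: best P0=NH2 P1=NH0 P2=NH0
Op 9: best P0=NH2 P1=NH0 P2=NH1
Op 10: best P0=NH1 P1=NH0 P2=NH1
Op 11: best P0=NH2 P1=NH0 P2=NH1

Answer: P0:NH2 P1:NH0 P2:NH1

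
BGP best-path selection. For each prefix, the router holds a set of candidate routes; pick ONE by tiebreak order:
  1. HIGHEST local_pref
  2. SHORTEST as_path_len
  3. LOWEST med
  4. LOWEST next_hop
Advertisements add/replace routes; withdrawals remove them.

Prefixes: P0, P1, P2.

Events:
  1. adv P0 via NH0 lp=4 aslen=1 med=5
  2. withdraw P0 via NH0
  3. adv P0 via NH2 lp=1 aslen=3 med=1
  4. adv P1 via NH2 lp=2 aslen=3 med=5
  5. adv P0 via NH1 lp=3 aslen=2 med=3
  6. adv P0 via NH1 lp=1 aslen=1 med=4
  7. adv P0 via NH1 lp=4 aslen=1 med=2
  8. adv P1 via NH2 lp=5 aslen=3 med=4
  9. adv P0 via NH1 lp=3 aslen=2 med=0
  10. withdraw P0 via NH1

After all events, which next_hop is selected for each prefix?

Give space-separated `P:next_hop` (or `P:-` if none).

Op 1: best P0=NH0 P1=- P2=-
Op 2: best P0=- P1=- P2=-
Op 3: best P0=NH2 P1=- P2=-
Op 4: best P0=NH2 P1=NH2 P2=-
Op 5: best P0=NH1 P1=NH2 P2=-
Op 6: best P0=NH1 P1=NH2 P2=-
Op 7: best P0=NH1 P1=NH2 P2=-
Op 8: best P0=NH1 P1=NH2 P2=-
Op 9: best P0=NH1 P1=NH2 P2=-
Op 10: best P0=NH2 P1=NH2 P2=-

Answer: P0:NH2 P1:NH2 P2:-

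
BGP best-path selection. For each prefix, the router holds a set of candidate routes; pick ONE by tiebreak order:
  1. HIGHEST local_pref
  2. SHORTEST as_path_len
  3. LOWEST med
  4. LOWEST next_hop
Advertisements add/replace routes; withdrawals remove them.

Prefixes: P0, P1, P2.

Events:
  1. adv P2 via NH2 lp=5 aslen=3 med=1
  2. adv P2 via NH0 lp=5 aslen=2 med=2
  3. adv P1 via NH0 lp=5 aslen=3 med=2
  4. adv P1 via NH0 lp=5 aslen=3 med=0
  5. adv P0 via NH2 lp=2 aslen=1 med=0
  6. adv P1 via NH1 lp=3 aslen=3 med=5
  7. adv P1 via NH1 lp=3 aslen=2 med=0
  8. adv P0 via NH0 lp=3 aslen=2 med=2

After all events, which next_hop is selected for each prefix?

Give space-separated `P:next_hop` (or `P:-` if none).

Op 1: best P0=- P1=- P2=NH2
Op 2: best P0=- P1=- P2=NH0
Op 3: best P0=- P1=NH0 P2=NH0
Op 4: best P0=- P1=NH0 P2=NH0
Op 5: best P0=NH2 P1=NH0 P2=NH0
Op 6: best P0=NH2 P1=NH0 P2=NH0
Op 7: best P0=NH2 P1=NH0 P2=NH0
Op 8: best P0=NH0 P1=NH0 P2=NH0

Answer: P0:NH0 P1:NH0 P2:NH0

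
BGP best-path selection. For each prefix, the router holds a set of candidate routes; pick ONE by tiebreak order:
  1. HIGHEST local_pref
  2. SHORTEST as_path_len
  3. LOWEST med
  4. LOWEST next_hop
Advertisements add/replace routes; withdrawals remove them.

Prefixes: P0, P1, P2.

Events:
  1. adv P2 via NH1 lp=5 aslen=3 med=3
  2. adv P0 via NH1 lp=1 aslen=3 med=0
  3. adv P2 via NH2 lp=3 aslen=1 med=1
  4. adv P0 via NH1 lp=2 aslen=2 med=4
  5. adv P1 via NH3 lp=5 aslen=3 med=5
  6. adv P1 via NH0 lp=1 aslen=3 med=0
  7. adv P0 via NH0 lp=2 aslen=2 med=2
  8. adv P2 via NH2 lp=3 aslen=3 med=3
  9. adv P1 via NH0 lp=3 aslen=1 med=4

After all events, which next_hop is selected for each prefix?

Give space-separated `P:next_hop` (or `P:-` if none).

Op 1: best P0=- P1=- P2=NH1
Op 2: best P0=NH1 P1=- P2=NH1
Op 3: best P0=NH1 P1=- P2=NH1
Op 4: best P0=NH1 P1=- P2=NH1
Op 5: best P0=NH1 P1=NH3 P2=NH1
Op 6: best P0=NH1 P1=NH3 P2=NH1
Op 7: best P0=NH0 P1=NH3 P2=NH1
Op 8: best P0=NH0 P1=NH3 P2=NH1
Op 9: best P0=NH0 P1=NH3 P2=NH1

Answer: P0:NH0 P1:NH3 P2:NH1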